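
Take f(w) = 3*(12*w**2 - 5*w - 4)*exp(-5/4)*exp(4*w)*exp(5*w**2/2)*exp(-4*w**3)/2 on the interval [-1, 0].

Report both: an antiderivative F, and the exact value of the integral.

The substitution u = -4*w**3 + 5*w**2/2 + 4*w - 5/4 works: f is exactly (dF/du)*(du/dw) for that inner function.
F(w) = -3*exp(-4*w**3 + 5*w**2/2 + 4*w - 5/4)/2 is an antiderivative of f.
Check: d/dw[-3*exp(-4*w**3 + 5*w**2/2 + 4*w - 5/4)/2] = (36*w**2 - 15*w - 12)*exp(-5/4)*exp(4*w)*exp(5*w**2/2)*exp(-4*w**3)/2, which equals f(w).
F(0) = -3*exp(-5/4)/2; F(-1) = -3*exp(5/4)/2.
Integral = F(0) - F(-1) = -3*exp(-5/4)/2 + 3*exp(5/4)/2.

Antiderivative: F(w) = -3*exp(-4*w**3 + 5*w**2/2 + 4*w - 5/4)/2; value = -3*exp(-5/4)/2 + 3*exp(5/4)/2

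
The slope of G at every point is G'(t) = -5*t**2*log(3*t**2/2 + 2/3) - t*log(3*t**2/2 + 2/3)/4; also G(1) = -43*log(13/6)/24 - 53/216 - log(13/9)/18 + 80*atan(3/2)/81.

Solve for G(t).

G(t) = -5*t**3*log(3*t**2/2 + 2/3)/3 + 10*t**3/9 - t**2*log(3*t**2/2 + 2/3)/8 + t**2/8 - 40*t/27 - log(t**2 + 4/9)/18 + 80*atan(3*t/2)/81

Integrate term by term and add the pieces.
A general antiderivative is 10*t**3/9 + t**2/8 - 40*t/27 + (-5*t**3/3 - t**2/8)*log(3*t**2/2 + 2/3) - log(t**2 + 4/9)/18 + 80*atan(3*t/2)/81 + C.
The condition gives C = -43*log(13/6)/24 - 53/216 - log(13/9)/18 + 80*atan(3/2)/81 - (-43*log(13/6)/24 - 53/216 - log(13/9)/18 + 80*atan(3/2)/81) = 0.
So G(t) = -5*t**3*log(3*t**2/2 + 2/3)/3 + 10*t**3/9 - t**2*log(3*t**2/2 + 2/3)/8 + t**2/8 - 40*t/27 - log(t**2 + 4/9)/18 + 80*atan(3*t/2)/81.
Check: d/dt[-5*t**3*log(3*t**2/2 + 2/3)/3 + 10*t**3/9 - t**2*log(3*t**2/2 + 2/3)/8 + t**2/8 - 40*t/27 - log(t**2 + 4/9)/18 + 80*atan(3*t/2)/81] = -5*t**2*log(9*t**2 + 4) + 5*t**2*log(6) - t*log(9*t**2 + 4)/4 + t*log(6)/4, which equals G'(t).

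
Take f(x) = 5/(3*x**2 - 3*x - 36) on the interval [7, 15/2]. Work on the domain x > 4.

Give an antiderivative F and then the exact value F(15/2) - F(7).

Antiderivative: F(x) = 5*log(x - 4)/21 - 5*log(x + 3)/21; value = -5*log(21/2)/21 - 5*log(3)/21 + 5*log(7/2)/21 + 5*log(10)/21

The denominator factors as 3*(x - 4)*(x + 3); partial fractions split f into directly integrable pieces: -5/(21*(x + 3)) + 5/(21*(x - 4)).
F(x) = 5*log(x - 4)/21 - 5*log(x + 3)/21 is an antiderivative of f.
Check: d/dx[5*log(x - 4)/21 - 5*log(x + 3)/21] = 5/(3*x**2 - 3*x - 36) = f(x).
F(15/2) = -5*log(21/2)/21 + 5*log(7/2)/21; F(7) = -5*log(10)/21 + 5*log(3)/21.
Integral = F(15/2) - F(7) = -5*log(21/2)/21 - 5*log(3)/21 + 5*log(7/2)/21 + 5*log(10)/21.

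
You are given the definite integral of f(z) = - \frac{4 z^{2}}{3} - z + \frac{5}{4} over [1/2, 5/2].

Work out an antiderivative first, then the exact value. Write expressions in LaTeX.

Antiderivative: F(z) = - \frac{4 z^{3}}{9} - \frac{z^{2}}{2} + \frac{5 z}{4}; value = - \frac{133}{18}

The integrand splits into summands that can be handled one at a time.
F(z) = - \frac{4 z^{3}}{9} - \frac{z^{2}}{2} + \frac{5 z}{4} is an antiderivative of f.
Check: d/dz[- \frac{4 z^{3}}{9} - \frac{z^{2}}{2} + \frac{5 z}{4}] = - \frac{4 z^{2}}{3} - z + \frac{5}{4} = f(z).
F(5/2) = - \frac{125}{18}; F(1/2) = \frac{4}{9}.
Integral = F(5/2) - F(1/2) = - \frac{133}{18}.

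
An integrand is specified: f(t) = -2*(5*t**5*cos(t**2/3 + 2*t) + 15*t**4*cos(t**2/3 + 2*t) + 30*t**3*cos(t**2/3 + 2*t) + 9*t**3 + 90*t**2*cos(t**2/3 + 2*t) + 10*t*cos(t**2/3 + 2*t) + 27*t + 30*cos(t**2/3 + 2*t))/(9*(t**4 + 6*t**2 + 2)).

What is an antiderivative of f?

Differentiate the proposed F(t) back; it has to land on f(t) exactly.
Check: d/dt[-log(2*t**4/3 + 4*t**2 + 4/3)/2 - 5*sin(t**2/3 + 2*t)/3] = (-10*t**5*cos(t**2/3 + 2*t) - 30*t**4*cos(t**2/3 + 2*t) - 60*t**3*cos(t**2/3 + 2*t) - 18*t**3 - 180*t**2*cos(t**2/3 + 2*t) - 20*t*cos(t**2/3 + 2*t) - 54*t - 60*cos(t**2/3 + 2*t))/(9*t**4 + 54*t**2 + 18), which equals f(t).

An antiderivative is F(t) = -log(2*t**4/3 + 4*t**2 + 4/3)/2 - 5*sin(t**2/3 + 2*t)/3.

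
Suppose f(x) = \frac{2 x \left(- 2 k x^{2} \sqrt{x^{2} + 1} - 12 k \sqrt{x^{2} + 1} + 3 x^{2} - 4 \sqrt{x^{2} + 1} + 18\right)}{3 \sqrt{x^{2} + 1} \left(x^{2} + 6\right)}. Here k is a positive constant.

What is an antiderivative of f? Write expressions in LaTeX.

Any candidate F(x) must reproduce f(x) exactly when differentiated.
Check: d/dx[- \frac{2 k x^{2}}{3} + 2 \sqrt{x^{2} + 1} - \frac{4 \log{\left(x^{2} + 6 \right)}}{3}] = \frac{- 4 k x^{3} \sqrt{x^{2} + 1} - 24 k x \sqrt{x^{2} + 1} + 6 x^{3} - 8 x \sqrt{x^{2} + 1} + 36 x}{3 x^{2} \sqrt{x^{2} + 1} + 18 \sqrt{x^{2} + 1}}, which equals f(x).

An antiderivative is F(x) = - \frac{2 k x^{2}}{3} + 2 \sqrt{x^{2} + 1} - \frac{4 \log{\left(x^{2} + 6 \right)}}{3}.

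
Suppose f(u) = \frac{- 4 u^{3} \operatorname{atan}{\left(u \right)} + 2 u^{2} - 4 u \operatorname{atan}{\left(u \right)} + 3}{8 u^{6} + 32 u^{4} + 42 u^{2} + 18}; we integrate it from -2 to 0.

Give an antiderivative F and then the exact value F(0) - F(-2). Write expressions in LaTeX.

Antiderivative: F(u) = \frac{\operatorname{atan}{\left(u \right)}}{4 \left(u^{2} + \frac{3}{2}\right)}; value = \frac{\operatorname{atan}{\left(2 \right)}}{22}

Recognize the product-rule pattern: f = v'r + vr' with v = \frac{1}{4 \left(u^{2} + \frac{3}{2}\right)}, r = \operatorname{atan}{\left(u \right)}, so integration by parts undoes it.
F(u) = \frac{\operatorname{atan}{\left(u \right)}}{4 \left(u^{2} + \frac{3}{2}\right)} is an antiderivative of f.
Check: d/du[\frac{\operatorname{atan}{\left(u \right)}}{4 \left(u^{2} + \frac{3}{2}\right)}] = \frac{- 4 u^{3} \operatorname{atan}{\left(u \right)} + 2 u^{2} - 4 u \operatorname{atan}{\left(u \right)} + 3}{8 u^{6} + 32 u^{4} + 42 u^{2} + 18} = f(u).
F(0) = 0; F(-2) = - \frac{\operatorname{atan}{\left(2 \right)}}{22}.
Integral = F(0) - F(-2) = \frac{\operatorname{atan}{\left(2 \right)}}{22}.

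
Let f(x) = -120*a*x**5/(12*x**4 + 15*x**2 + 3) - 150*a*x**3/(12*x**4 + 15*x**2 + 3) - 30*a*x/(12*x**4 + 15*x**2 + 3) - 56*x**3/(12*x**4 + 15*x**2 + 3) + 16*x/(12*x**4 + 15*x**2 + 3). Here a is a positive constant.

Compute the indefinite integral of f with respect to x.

F(x) = (-15*a*x**2 - 12*log(3*x**2 + 3) + 5*log(4*x**2 + 1))/3 + C

The integrand splits into summands that can be handled one at a time.
Check: d/dx[(-15*a*x**2 - 12*log(3*x**2 + 3) + 5*log(4*x**2 + 1))/3] = (-120*a*x**5 - 150*a*x**3 - 30*a*x - 56*x**3 + 16*x)/(12*x**4 + 15*x**2 + 3), which equals f(x).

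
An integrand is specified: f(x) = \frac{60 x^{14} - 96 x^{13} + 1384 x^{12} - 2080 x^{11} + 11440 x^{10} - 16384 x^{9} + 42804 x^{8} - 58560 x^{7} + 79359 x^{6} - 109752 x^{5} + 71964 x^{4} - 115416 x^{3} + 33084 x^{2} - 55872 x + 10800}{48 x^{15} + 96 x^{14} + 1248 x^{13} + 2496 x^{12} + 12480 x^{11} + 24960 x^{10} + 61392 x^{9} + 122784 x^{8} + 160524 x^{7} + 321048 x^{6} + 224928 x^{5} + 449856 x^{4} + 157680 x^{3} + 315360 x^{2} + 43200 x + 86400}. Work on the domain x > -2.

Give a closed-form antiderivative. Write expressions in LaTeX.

Check any antiderivative F(x) by computing F'(x) and comparing it with f(x).
Check: d/dx[\frac{- 4 x^{4} + 15 \left(x^{2} + 2\right) \left(2 x^{4} + 18 x^{2} + 15\right) \log{\left(2 x + 4 \right)} - 12 \left(x^{2} + 2\right) \left(2 x^{4} + 18 x^{2} + 15\right) \operatorname{atan}{\left(\frac{x}{2} \right)} + 42}{12 \left(x^{2} + 2\right) \left(2 x^{4} + 18 x^{2} + 15\right)}] = \frac{60 x^{14} - 96 x^{13} + 1384 x^{12} - 2080 x^{11} + 11440 x^{10} - 16384 x^{9} + 42804 x^{8} - 58560 x^{7} + 79359 x^{6} - 109752 x^{5} + 71964 x^{4} - 115416 x^{3} + 33084 x^{2} - 55872 x + 10800}{48 x^{15} + 96 x^{14} + 1248 x^{13} + 2496 x^{12} + 12480 x^{11} + 24960 x^{10} + 61392 x^{9} + 122784 x^{8} + 160524 x^{7} + 321048 x^{6} + 224928 x^{5} + 449856 x^{4} + 157680 x^{3} + 315360 x^{2} + 43200 x + 86400} = f(x).

An antiderivative is F(x) = \frac{- 4 x^{4} + 15 \left(x^{2} + 2\right) \left(2 x^{4} + 18 x^{2} + 15\right) \log{\left(2 x + 4 \right)} - 12 \left(x^{2} + 2\right) \left(2 x^{4} + 18 x^{2} + 15\right) \operatorname{atan}{\left(\frac{x}{2} \right)} + 42}{12 \left(x^{2} + 2\right) \left(2 x^{4} + 18 x^{2} + 15\right)}.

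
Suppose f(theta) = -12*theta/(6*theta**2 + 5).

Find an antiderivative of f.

f matches the chain-rule pattern g'(h)*h' with inner function h(theta) = 3*theta**2 + 5/2; substituting u = h(theta) collapses the integral.
Check: d/dtheta[-log(3*theta**2 + 5/2)] = -12*theta/(6*theta**2 + 5) = f(theta).

An antiderivative is F(theta) = -log(3*theta**2 + 5/2).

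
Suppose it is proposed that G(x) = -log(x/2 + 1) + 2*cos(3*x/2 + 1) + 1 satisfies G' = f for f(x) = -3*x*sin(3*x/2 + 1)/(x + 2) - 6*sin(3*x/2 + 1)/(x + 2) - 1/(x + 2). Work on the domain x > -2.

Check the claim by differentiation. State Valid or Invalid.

Valid - differentiating G returns exactly f.

d/dx[G] = (-3*x*sin(3*x/2 + 1) - 6*sin(3*x/2 + 1) - 1)/(x + 2)
This equals f(x) exactly, so the claim holds.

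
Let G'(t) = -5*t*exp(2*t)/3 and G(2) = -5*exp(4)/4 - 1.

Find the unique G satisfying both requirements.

G'(t) has the shape u'v + uv' for u = 5/12 - 5*t/6 and v = exp(2*t) — it is the derivative of the product u*v.
A general antiderivative is (5 - 10*t)*exp(2*t)/12 + C.
The condition gives C = -5*exp(4)/4 - 1 - (-5*exp(4)/4) = -1.
So G(t) = -5*t*exp(2*t)/6 + 5*exp(2*t)/12 - 1.
Check: d/dt[-5*t*exp(2*t)/6 + 5*exp(2*t)/12 - 1] = -5*t*exp(2*t)/3 = G'(t).

G(t) = -5*t*exp(2*t)/6 + 5*exp(2*t)/12 - 1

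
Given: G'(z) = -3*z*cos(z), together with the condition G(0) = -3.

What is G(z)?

A first test for any G(z): its z-derivative must equal the given G'(z).
A general antiderivative is -3*z*sin(z) - 3*cos(z) + C.
The condition gives C = -3 - (-3) = 0.
So G(z) = -3*z*sin(z) - 3*cos(z).
Check: d/dz[-3*z*sin(z) - 3*cos(z)] = -3*z*cos(z) = G'(z).

G(z) = -3*z*sin(z) - 3*cos(z)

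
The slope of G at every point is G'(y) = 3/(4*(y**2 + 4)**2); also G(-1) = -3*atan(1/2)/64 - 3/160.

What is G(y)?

Recover the given G'(y) by differentiating a candidate G(y); any mismatch rules it out.
A general antiderivative is 3*y/(32*y**2 + 128) + 3*atan(y/2)/64 + C.
The condition gives C = -3*atan(1/2)/64 - 3/160 - (-3*atan(1/2)/64 - 3/160) = 0.
So G(y) = 3*(2*y + (y**2 + 4)*atan(y/2))/(64*(y**2 + 4)).
Check: d/dy[3*(2*y + (y**2 + 4)*atan(y/2))/(64*(y**2 + 4))] = 3/(4*y**4 + 32*y**2 + 64), which equals G'(y).

G(y) = 3*(2*y + (y**2 + 4)*atan(y/2))/(64*(y**2 + 4))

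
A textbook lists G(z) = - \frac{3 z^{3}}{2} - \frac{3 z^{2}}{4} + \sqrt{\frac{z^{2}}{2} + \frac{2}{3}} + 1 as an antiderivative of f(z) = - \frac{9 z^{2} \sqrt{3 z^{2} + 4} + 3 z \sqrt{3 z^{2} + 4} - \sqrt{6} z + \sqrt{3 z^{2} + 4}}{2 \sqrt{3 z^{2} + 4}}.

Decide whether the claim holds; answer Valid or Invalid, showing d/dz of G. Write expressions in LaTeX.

d/dz[G] = \frac{- 9 z^{2} \sqrt{3 z^{2} + 4} - 3 z \sqrt{3 z^{2} + 4} + \sqrt{6} z}{2 \sqrt{3 z^{2} + 4}}
d/dz[G] - f(z) = \frac{1}{2} != 0.

Invalid: d/dz[G] - f = \frac{1}{2}, which is not 0.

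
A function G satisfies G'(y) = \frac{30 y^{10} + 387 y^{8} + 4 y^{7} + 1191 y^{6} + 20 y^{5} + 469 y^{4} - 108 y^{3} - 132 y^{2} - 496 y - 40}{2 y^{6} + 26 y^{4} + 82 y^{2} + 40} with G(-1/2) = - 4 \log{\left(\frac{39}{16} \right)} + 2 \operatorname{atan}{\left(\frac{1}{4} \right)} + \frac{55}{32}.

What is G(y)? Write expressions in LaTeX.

G(y) = \frac{6 y^{5} - y^{3} + 2 y^{2} - 8 \log{\left(\frac{y^{4}}{3} + 3 y^{2} + \frac{5}{3} \right)} - 4 \operatorname{atan}{\left(\frac{y}{2} \right)} + 3}{2}

Whatever form G(y) takes, its d/dy must return the stated G'(y).
A general antiderivative is 3 y^{5} - \frac{y^{3}}{2} + y^{2} - 4 \log{\left(\frac{y^{4}}{3} + 3 y^{2} + \frac{5}{3} \right)} - 2 \operatorname{atan}{\left(\frac{y}{2} \right)} + 1 + C.
The condition gives C = - 4 \log{\left(\frac{39}{16} \right)} + 2 \operatorname{atan}{\left(\frac{1}{4} \right)} + \frac{55}{32} - (- 4 \log{\left(\frac{39}{16} \right)} + 2 \operatorname{atan}{\left(\frac{1}{4} \right)} + \frac{39}{32}) = \frac{1}{2}.
So G(y) = \frac{6 y^{5} - y^{3} + 2 y^{2} - 8 \log{\left(\frac{y^{4}}{3} + 3 y^{2} + \frac{5}{3} \right)} - 4 \operatorname{atan}{\left(\frac{y}{2} \right)} + 3}{2}.
Check: d/dy[\frac{6 y^{5} - y^{3} + 2 y^{2} - 8 \log{\left(\frac{y^{4}}{3} + 3 y^{2} + \frac{5}{3} \right)} - 4 \operatorname{atan}{\left(\frac{y}{2} \right)} + 3}{2}] = \frac{30 y^{10} + 387 y^{8} + 4 y^{7} + 1191 y^{6} + 20 y^{5} + 469 y^{4} - 108 y^{3} - 132 y^{2} - 496 y - 40}{2 y^{6} + 26 y^{4} + 82 y^{2} + 40} = G'(y).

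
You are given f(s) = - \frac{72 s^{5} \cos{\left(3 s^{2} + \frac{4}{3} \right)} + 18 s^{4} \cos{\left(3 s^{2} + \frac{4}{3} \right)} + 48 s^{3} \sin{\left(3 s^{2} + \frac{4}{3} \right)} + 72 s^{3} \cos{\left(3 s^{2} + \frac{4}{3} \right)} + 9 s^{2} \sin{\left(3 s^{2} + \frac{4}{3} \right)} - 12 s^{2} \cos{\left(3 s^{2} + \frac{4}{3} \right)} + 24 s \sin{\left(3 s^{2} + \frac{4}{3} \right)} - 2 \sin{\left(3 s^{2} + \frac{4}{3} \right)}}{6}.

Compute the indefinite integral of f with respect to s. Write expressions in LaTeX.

F(s) = - 2 s^{4} \sin{\left(3 s^{2} + \frac{4}{3} \right)} - \frac{s^{3} \sin{\left(3 s^{2} + \frac{4}{3} \right)}}{2} - 2 s^{2} \sin{\left(3 s^{2} + \frac{4}{3} \right)} + \frac{s \sin{\left(3 s^{2} + \frac{4}{3} \right)}}{3} + C

Recognize the product-rule pattern: f = u'v + uv' with u = - 2 s^{4} - \frac{s^{3}}{2} - 2 s^{2} + \frac{s}{3}, v = \sin{\left(3 s^{2} + \frac{4}{3} \right)}, so integration by parts undoes it.
Check: d/ds[- 2 s^{4} \sin{\left(3 s^{2} + \frac{4}{3} \right)} - \frac{s^{3} \sin{\left(3 s^{2} + \frac{4}{3} \right)}}{2} - 2 s^{2} \sin{\left(3 s^{2} + \frac{4}{3} \right)} + \frac{s \sin{\left(3 s^{2} + \frac{4}{3} \right)}}{3}] = - 12 s^{5} \cos{\left(3 s^{2} + \frac{4}{3} \right)} - 3 s^{4} \cos{\left(3 s^{2} + \frac{4}{3} \right)} - 8 s^{3} \sin{\left(3 s^{2} + \frac{4}{3} \right)} - 12 s^{3} \cos{\left(3 s^{2} + \frac{4}{3} \right)} - \frac{3 s^{2} \sin{\left(3 s^{2} + \frac{4}{3} \right)}}{2} + 2 s^{2} \cos{\left(3 s^{2} + \frac{4}{3} \right)} - 4 s \sin{\left(3 s^{2} + \frac{4}{3} \right)} + \frac{\sin{\left(3 s^{2} + \frac{4}{3} \right)}}{3}, which equals f(s).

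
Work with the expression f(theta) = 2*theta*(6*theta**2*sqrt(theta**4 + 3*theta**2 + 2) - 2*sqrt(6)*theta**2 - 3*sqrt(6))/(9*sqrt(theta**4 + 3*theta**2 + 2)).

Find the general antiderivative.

F(theta) = sqrt(3)*(sqrt(3)*theta**4 - 2*sqrt(2)*sqrt(theta**4 + 3*theta**2 + 2) - 6*sqrt(3))/9 + C

Recover f(theta) by differentiating a candidate F(theta); any mismatch rules it out.
Check: d/dtheta[sqrt(3)*(sqrt(3)*theta**4 - 2*sqrt(2)*sqrt(theta**4 + 3*theta**2 + 2) - 6*sqrt(3))/9] = (12*theta**3*sqrt(theta**4 + 3*theta**2 + 2) - 4*sqrt(6)*theta**3 - 6*sqrt(6)*theta)/(9*sqrt(theta**4 + 3*theta**2 + 2)), which equals f(theta).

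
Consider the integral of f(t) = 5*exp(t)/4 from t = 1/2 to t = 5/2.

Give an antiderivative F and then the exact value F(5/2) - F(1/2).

Since d/dt undoes antidifferentiation here, F'(t) = f(t) is required of F(t).
F(t) = 5*exp(t)/4 is an antiderivative of f.
Check: d/dt[5*exp(t)/4] = 5*exp(t)/4 = f(t).
F(5/2) = 5*exp(5/2)/4; F(1/2) = 5*exp(1/2)/4.
Integral = F(5/2) - F(1/2) = -5*exp(1/2)/4 + 5*exp(5/2)/4.

Antiderivative: F(t) = 5*exp(t)/4; value = -5*exp(1/2)/4 + 5*exp(5/2)/4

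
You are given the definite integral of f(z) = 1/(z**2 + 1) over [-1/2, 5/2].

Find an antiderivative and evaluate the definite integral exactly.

An antiderivative F(z) passes only if d/dz[F] lands on f(z) exactly.
F(z) = atan(z) is an antiderivative of f.
Check: d/dz[atan(z)] = 1/(z**2 + 1) = f(z).
F(5/2) = atan(5/2); F(-1/2) = -atan(1/2).
Integral = F(5/2) - F(-1/2) = atan(1/2) + atan(5/2).

Antiderivative: F(z) = atan(z); value = atan(1/2) + atan(5/2)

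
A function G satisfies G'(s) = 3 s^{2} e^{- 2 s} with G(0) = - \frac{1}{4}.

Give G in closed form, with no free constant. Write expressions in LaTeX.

G'(s) has the shape u'v + uv' for u = - \frac{3 s^{2}}{2} - \frac{3 s}{2} - \frac{3}{4} and v = e^{- 2 s} — it is the derivative of the product u*v.
A general antiderivative is \frac{\left(- 6 s^{2} - 6 s - 3\right) e^{- 2 s}}{4} + C.
The condition gives C = - \frac{1}{4} - (- \frac{3}{4}) = \frac{1}{2}.
So G(s) = \frac{\left(- 6 s^{2} - 6 s + 2 e^{2 s} - 3\right) e^{- 2 s}}{4}.
Check: d/ds[\frac{\left(- 6 s^{2} - 6 s + 2 e^{2 s} - 3\right) e^{- 2 s}}{4}] = 3 s^{2} e^{- 2 s} = G'(s).

G(s) = \frac{\left(- 6 s^{2} - 6 s + 2 e^{2 s} - 3\right) e^{- 2 s}}{4}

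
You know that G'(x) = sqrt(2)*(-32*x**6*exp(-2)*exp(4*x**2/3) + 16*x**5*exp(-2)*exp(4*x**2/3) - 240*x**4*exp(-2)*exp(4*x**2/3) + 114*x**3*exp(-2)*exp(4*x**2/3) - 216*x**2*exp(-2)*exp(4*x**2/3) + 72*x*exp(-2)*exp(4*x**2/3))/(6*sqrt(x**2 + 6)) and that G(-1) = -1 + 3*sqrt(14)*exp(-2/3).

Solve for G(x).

Since d/dx undoes antidifferentiation here, G(x) must give back the stated G'(x).
A general antiderivative is 2*sqrt(x**2/2 + 3)*(-2*x**3 + x**2)*exp(4*x**2/3 - 2) + C.
The condition gives C = -1 + 3*sqrt(14)*exp(-2/3) - (3*sqrt(14)*exp(-2/3)) = -1.
So G(x) = sqrt(2)*x**2*(1 - 2*x)*sqrt(x**2 + 6)*exp(4*x**2/3 - 2) - 1.
Check: d/dx[sqrt(2)*x**2*(1 - 2*x)*sqrt(x**2 + 6)*exp(4*x**2/3 - 2) - 1] = (-16*sqrt(2)*x**6*exp(-2)*exp(4*x**2/3) + 8*sqrt(2)*x**5*exp(-2)*exp(4*x**2/3) - 120*sqrt(2)*x**4*exp(-2)*exp(4*x**2/3) + 57*sqrt(2)*x**3*exp(-2)*exp(4*x**2/3) - 108*sqrt(2)*x**2*exp(-2)*exp(4*x**2/3) + 36*sqrt(2)*x*exp(-2)*exp(4*x**2/3))/(3*sqrt(x**2 + 6)), which equals G'(x).

G(x) = sqrt(2)*x**2*(1 - 2*x)*sqrt(x**2 + 6)*exp(4*x**2/3 - 2) - 1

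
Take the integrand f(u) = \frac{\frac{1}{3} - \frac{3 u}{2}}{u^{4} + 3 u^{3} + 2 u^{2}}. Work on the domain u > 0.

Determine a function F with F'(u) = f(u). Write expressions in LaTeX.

An antiderivative is F(u) = \frac{- 6 u \log{\left(u \right)} + 11 u \log{\left(u + 1 \right)} - 5 u \log{\left(u + 2 \right)} - 1}{6 u}.

Factor the denominator (6 u^{2} \left(u + 1\right) \left(u + 2\right)) and decompose: f = - \frac{5}{6 \left(u + 2\right)} + \frac{11}{6 \left(u + 1\right)} - \frac{1}{u} + \frac{1}{6 u^{2}}; each piece integrates to a log, atan, or power term.
Check: d/du[\frac{- 6 u \log{\left(u \right)} + 11 u \log{\left(u + 1 \right)} - 5 u \log{\left(u + 2 \right)} - 1}{6 u}] = \frac{2 - 9 u}{6 u^{4} + 18 u^{3} + 12 u^{2}}, which equals f(u).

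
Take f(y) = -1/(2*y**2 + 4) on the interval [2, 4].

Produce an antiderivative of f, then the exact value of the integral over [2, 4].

Antiderivative: F(y) = -sqrt(2)*atan(sqrt(2)*y/2)/4; value = -sqrt(2)*atan(2*sqrt(2))/4 + sqrt(2)*atan(sqrt(2))/4

Since d/dy undoes antidifferentiation here, F'(y) = f(y) is required of F(y).
F(y) = -sqrt(2)*atan(sqrt(2)*y/2)/4 is an antiderivative of f.
Check: d/dy[-sqrt(2)*atan(sqrt(2)*y/2)/4] = -1/(2*y**2 + 4) = f(y).
F(4) = -sqrt(2)*atan(2*sqrt(2))/4; F(2) = -sqrt(2)*atan(sqrt(2))/4.
Integral = F(4) - F(2) = -sqrt(2)*atan(2*sqrt(2))/4 + sqrt(2)*atan(sqrt(2))/4.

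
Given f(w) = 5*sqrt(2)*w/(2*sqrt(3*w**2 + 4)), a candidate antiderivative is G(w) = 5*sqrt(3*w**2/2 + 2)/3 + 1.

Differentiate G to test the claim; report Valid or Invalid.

Valid - the claim checks out under differentiation.

d/dw[G] = 5*sqrt(2)*w/(2*sqrt(3*w**2 + 4))
This equals f(w) exactly, so the claim holds.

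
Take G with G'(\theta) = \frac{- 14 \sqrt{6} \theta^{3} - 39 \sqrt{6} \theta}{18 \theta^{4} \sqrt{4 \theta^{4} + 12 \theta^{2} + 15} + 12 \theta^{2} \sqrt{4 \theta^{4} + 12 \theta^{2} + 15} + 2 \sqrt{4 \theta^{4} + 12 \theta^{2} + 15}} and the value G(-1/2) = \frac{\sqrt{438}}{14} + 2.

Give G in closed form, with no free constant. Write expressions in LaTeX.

G'(\theta) has the shape u'v + uv' for u = \frac{1}{2 \theta^{2} + \frac{2}{3}} and v = \sqrt{\frac{2 \theta^{4}}{3} + 2 \theta^{2} + \frac{5}{2}} — it is the derivative of the product u*v.
A general antiderivative is \frac{\sqrt{\frac{2 \theta^{4}}{3} + 2 \theta^{2} + \frac{5}{2}}}{2 \theta^{2} + \frac{2}{3}} + C.
The condition gives C = \frac{\sqrt{438}}{14} + 2 - (\frac{\sqrt{438}}{14}) = 2.
So G(\theta) = 2 + \frac{\sqrt{\frac{2 \theta^{4}}{3} + 2 \theta^{2} + \frac{5}{2}}}{2 \theta^{2} + \frac{2}{3}}.
Check: d/d\theta[2 + \frac{\sqrt{\frac{2 \theta^{4}}{3} + 2 \theta^{2} + \frac{5}{2}}}{2 \theta^{2} + \frac{2}{3}}] = \frac{- 42 \theta^{3} - 117 \theta}{9 \sqrt{6} \theta^{4} \sqrt{4 \theta^{4} + 12 \theta^{2} + 15} + 6 \sqrt{6} \theta^{2} \sqrt{4 \theta^{4} + 12 \theta^{2} + 15} + \sqrt{6} \sqrt{4 \theta^{4} + 12 \theta^{2} + 15}}, which equals G'(\theta).

G(\theta) = 2 + \frac{\sqrt{\frac{2 \theta^{4}}{3} + 2 \theta^{2} + \frac{5}{2}}}{2 \theta^{2} + \frac{2}{3}}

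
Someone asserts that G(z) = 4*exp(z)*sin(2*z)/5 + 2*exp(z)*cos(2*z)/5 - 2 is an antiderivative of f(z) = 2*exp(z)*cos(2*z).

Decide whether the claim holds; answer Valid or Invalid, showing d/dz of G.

Valid - differentiating G returns exactly f.

d/dz[G] = 2*exp(z)*cos(2*z)
This equals f(z) exactly, so the claim holds.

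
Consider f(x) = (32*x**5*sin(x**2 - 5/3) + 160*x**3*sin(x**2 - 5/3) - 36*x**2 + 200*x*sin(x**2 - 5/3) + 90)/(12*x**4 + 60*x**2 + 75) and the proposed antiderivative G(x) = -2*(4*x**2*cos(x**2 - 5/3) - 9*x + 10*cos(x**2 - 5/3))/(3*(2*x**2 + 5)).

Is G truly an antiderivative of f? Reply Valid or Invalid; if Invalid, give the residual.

d/dx[G] = (32*x**5*sin(x**2 - 5/3) + 160*x**3*sin(x**2 - 5/3) - 36*x**2 + 200*x*sin(x**2 - 5/3) + 90)/(12*x**4 + 60*x**2 + 75)
This equals f(x) exactly, so the claim holds.

Valid - differentiating G returns exactly f.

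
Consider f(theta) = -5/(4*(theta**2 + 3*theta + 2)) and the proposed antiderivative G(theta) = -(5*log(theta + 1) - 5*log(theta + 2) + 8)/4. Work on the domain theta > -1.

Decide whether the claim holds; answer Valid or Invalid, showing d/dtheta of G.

Valid - differentiating G returns exactly f.

d/dtheta[G] = -5/(4*theta**2 + 12*theta + 8)
This equals f(theta) exactly, so the claim holds.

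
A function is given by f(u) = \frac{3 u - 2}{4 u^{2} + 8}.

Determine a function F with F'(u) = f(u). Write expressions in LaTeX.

Check any antiderivative F(u) by computing F'(u) and comparing it with f(u).
Check: d/du[\frac{3 \log{\left(u^{2} + 2 \right)} - 2 \sqrt{2} \operatorname{atan}{\left(\frac{\sqrt{2} u}{2} \right)}}{8}] = \frac{3 u - 2}{4 u^{2} + 8} = f(u).

An antiderivative is F(u) = \frac{3 \log{\left(u^{2} + 2 \right)} - 2 \sqrt{2} \operatorname{atan}{\left(\frac{\sqrt{2} u}{2} \right)}}{8}.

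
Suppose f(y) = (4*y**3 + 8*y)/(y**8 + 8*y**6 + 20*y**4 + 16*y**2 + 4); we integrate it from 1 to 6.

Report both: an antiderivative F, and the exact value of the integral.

Antiderivative: F(y) = -1/(2*(y**4/2 + 2*y**2 + 1)); value = 205/1442

f matches the chain-rule pattern g'(h)*h' with inner function h(y) = y**4/2 + 2*y**2 + 1; substituting u = h(y) collapses the integral.
F(y) = -1/(2*(y**4/2 + 2*y**2 + 1)) is an antiderivative of f.
Check: d/dy[-1/(2*(y**4/2 + 2*y**2 + 1))] = (4*y**3 + 8*y)/(y**8 + 8*y**6 + 20*y**4 + 16*y**2 + 4) = f(y).
F(6) = -1/1442; F(1) = -1/7.
Integral = F(6) - F(1) = 205/1442.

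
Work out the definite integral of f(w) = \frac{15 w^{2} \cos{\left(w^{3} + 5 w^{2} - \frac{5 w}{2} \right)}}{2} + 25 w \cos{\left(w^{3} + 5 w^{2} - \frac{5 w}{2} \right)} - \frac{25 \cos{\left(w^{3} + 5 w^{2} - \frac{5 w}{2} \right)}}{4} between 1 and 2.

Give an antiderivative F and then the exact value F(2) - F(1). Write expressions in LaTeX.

f matches the chain-rule pattern g'(h)*h' with inner function h(w) = w^{3} + 5 w^{2} - \frac{5 w}{2}; substituting u = h(w) collapses the integral.
F(w) = \frac{5 \sin{\left(w^{3} + 5 w^{2} - \frac{5 w}{2} \right)}}{2} is an antiderivative of f.
Check: d/dw[\frac{5 \sin{\left(w^{3} + 5 w^{2} - \frac{5 w}{2} \right)}}{2}] = \frac{15 w^{2} \cos{\left(w^{3} + 5 w^{2} - \frac{5 w}{2} \right)}}{2} + 25 w \cos{\left(w^{3} + 5 w^{2} - \frac{5 w}{2} \right)} - \frac{25 \cos{\left(w^{3} + 5 w^{2} - \frac{5 w}{2} \right)}}{4} = f(w).
F(2) = \frac{5 \sin{\left(23 \right)}}{2}; F(1) = \frac{5 \sin{\left(\frac{7}{2} \right)}}{2}.
Integral = F(2) - F(1) = \frac{5 \sin{\left(23 \right)}}{2} - \frac{5 \sin{\left(\frac{7}{2} \right)}}{2}.

Antiderivative: F(w) = \frac{5 \sin{\left(w^{3} + 5 w^{2} - \frac{5 w}{2} \right)}}{2}; value = \frac{5 \sin{\left(23 \right)}}{2} - \frac{5 \sin{\left(\frac{7}{2} \right)}}{2}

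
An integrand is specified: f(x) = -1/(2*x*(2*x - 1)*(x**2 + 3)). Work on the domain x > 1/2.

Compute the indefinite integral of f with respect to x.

F(x) = log(x)/6 - 2*log(x - 1/2)/13 - log(x**2 + 3)/156 + sqrt(3)*atan(sqrt(3)*x/3)/39 + C

Factor the denominator (2*x*(2*x - 1)*(x**2 + 3)) and decompose: f = -(x - 6)/(78*(x**2 + 3)) - 4/(13*(2*x - 1)) + 1/(6*x); each piece integrates to a log, atan, or power term.
Check: d/dx[log(x)/6 - 2*log(x - 1/2)/13 - log(x**2 + 3)/156 + sqrt(3)*atan(sqrt(3)*x/3)/39] = -1/(4*x**4 - 2*x**3 + 12*x**2 - 6*x), which equals f(x).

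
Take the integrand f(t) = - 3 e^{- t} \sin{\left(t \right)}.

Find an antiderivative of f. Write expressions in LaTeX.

An antiderivative is F(t) = \frac{3 \left(\sin{\left(t \right)} + \cos{\left(t \right)}\right) e^{- t}}{2}.

Since d/dt undoes antidifferentiation here, F'(t) = f(t) is required of F(t).
Check: d/dt[\frac{3 \left(\sin{\left(t \right)} + \cos{\left(t \right)}\right) e^{- t}}{2}] = - 3 e^{- t} \sin{\left(t \right)} = f(t).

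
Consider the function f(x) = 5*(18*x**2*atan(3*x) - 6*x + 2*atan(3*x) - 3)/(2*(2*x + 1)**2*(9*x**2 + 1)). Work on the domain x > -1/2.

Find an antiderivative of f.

f has the shape u'v + uv' for u = -5/(2*(2*x + 1)) and v = atan(3*x) — it is the derivative of the product u*v.
Check: d/dx[-5*atan(3*x)/(2*(2*x + 1))] = (90*x**2*atan(3*x) - 30*x + 10*atan(3*x) - 15)/(72*x**4 + 72*x**3 + 26*x**2 + 8*x + 2), which equals f(x).

An antiderivative is F(x) = -5*atan(3*x)/(2*(2*x + 1)).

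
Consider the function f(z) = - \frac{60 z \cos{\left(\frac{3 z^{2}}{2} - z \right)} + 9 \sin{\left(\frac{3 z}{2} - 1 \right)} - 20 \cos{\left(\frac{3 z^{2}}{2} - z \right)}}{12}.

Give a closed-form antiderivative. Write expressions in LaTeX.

An antiderivative is F(z) = \frac{- 10 \sin{\left(\frac{3 z^{2}}{2} - z \right)} + 3 \cos{\left(\frac{3 z}{2} - 1 \right)}}{6}.

A candidate is checked by its d/dz: the result must match f(z).
Check: d/dz[\frac{- 10 \sin{\left(\frac{3 z^{2}}{2} - z \right)} + 3 \cos{\left(\frac{3 z}{2} - 1 \right)}}{6}] = - 5 z \cos{\left(\frac{3 z^{2}}{2} - z \right)} - \frac{3 \sin{\left(\frac{3 z}{2} - 1 \right)}}{4} + \frac{5 \cos{\left(\frac{3 z^{2}}{2} - z \right)}}{3}, which equals f(z).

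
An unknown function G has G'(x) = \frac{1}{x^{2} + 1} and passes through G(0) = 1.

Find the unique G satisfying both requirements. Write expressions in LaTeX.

G(x) = \operatorname{atan}{\left(x \right)} + 1

Recover the given G'(x) by differentiating a candidate G(x); any mismatch rules it out.
A general antiderivative is \operatorname{atan}{\left(x \right)} + C.
The condition gives C = 1 - (0) = 1.
So G(x) = \operatorname{atan}{\left(x \right)} + 1.
Check: d/dx[\operatorname{atan}{\left(x \right)} + 1] = \frac{1}{x^{2} + 1} = G'(x).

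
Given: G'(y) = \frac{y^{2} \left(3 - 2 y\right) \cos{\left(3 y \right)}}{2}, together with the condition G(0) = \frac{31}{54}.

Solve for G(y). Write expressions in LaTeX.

Whatever form G(y) takes, its d/dy must return the stated G'(y).
A general antiderivative is - \frac{y^{3} \sin{\left(3 y \right)}}{3} + \frac{y^{2} \sin{\left(3 y \right)}}{2} - \frac{y^{2} \cos{\left(3 y \right)}}{3} + \frac{2 y \sin{\left(3 y \right)}}{9} + \frac{y \cos{\left(3 y \right)}}{3} - \frac{\sin{\left(3 y \right)}}{9} + \frac{2 \cos{\left(3 y \right)}}{27} + C.
The condition gives C = \frac{31}{54} - (\frac{2}{27}) = \frac{1}{2}.
So G(y) = - \frac{y^{3} \sin{\left(3 y \right)}}{3} + \frac{y^{2} \sin{\left(3 y \right)}}{2} - \frac{y^{2} \cos{\left(3 y \right)}}{3} + \frac{2 y \sin{\left(3 y \right)}}{9} + \frac{y \cos{\left(3 y \right)}}{3} - \frac{\sin{\left(3 y \right)}}{9} + \frac{2 \cos{\left(3 y \right)}}{27} + \frac{1}{2}.
Check: d/dy[- \frac{y^{3} \sin{\left(3 y \right)}}{3} + \frac{y^{2} \sin{\left(3 y \right)}}{2} - \frac{y^{2} \cos{\left(3 y \right)}}{3} + \frac{2 y \sin{\left(3 y \right)}}{9} + \frac{y \cos{\left(3 y \right)}}{3} - \frac{\sin{\left(3 y \right)}}{9} + \frac{2 \cos{\left(3 y \right)}}{27} + \frac{1}{2}] = - y^{3} \cos{\left(3 y \right)} + \frac{3 y^{2} \cos{\left(3 y \right)}}{2}, which equals G'(y).

G(y) = - \frac{y^{3} \sin{\left(3 y \right)}}{3} + \frac{y^{2} \sin{\left(3 y \right)}}{2} - \frac{y^{2} \cos{\left(3 y \right)}}{3} + \frac{2 y \sin{\left(3 y \right)}}{9} + \frac{y \cos{\left(3 y \right)}}{3} - \frac{\sin{\left(3 y \right)}}{9} + \frac{2 \cos{\left(3 y \right)}}{27} + \frac{1}{2}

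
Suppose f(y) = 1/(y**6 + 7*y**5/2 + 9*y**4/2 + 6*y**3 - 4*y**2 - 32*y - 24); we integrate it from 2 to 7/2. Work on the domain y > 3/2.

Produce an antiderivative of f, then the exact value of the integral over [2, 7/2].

The denominator factors as (y + 1)*(y + 2)**2*(2*y - 3)*(y**2 + 4); partial fractions split f into directly integrable pieces: (11*y + 4)/(1000*(y**2 + 4)) + 64/(6125*(2*y - 3)) + 25/(392*(y + 2)) + 1/(28*(y + 2)**2) - 2/(25*(y + 1)).
F(y) = (512*y*log(y - 3/2) - 7840*y*log(y + 1) + 6250*y*log(y + 2) + 539*y*log(y**2 + 4) + 196*y*atan(y/2) + 1024*log(y - 3/2) - 15680*log(y + 1) + 12500*log(y + 2) + 1078*log(y**2 + 4) + 392*atan(y/2) - 3500)/(98000*(y + 2)) is an antiderivative of f.
Check: d/dy[(512*y*log(y - 3/2) - 7840*y*log(y + 1) + 6250*y*log(y + 2) + 539*y*log(y**2 + 4) + 196*y*atan(y/2) + 1024*log(y - 3/2) - 15680*log(y + 1) + 12500*log(y + 2) + 1078*log(y**2 + 4) + 392*atan(y/2) - 3500)/(98000*(y + 2))] = 2/(2*y**6 + 7*y**5 + 9*y**4 + 12*y**3 - 8*y**2 - 64*y - 48), which equals f(y).
F(7/2) = -2*log(9/2)/25 - 1/154 + atan(7/4)/500 + 32*log(2)/6125 + 11*log(65/4)/2000 + 25*log(11/2)/392; F(2) = -2*log(3)/25 - 1/112 - 32*log(2)/6125 + pi/2000 + 11*log(8)/2000 + 25*log(4)/392.
Integral = F(7/2) - F(2) = -2*log(9/2)/25 - 25*log(4)/392 - 11*log(8)/2000 - pi/2000 + atan(7/4)/500 + 3/1232 + 64*log(2)/6125 + 11*log(65/4)/2000 + 2*log(3)/25 + 25*log(11/2)/392.

Antiderivative: F(y) = (512*y*log(y - 3/2) - 7840*y*log(y + 1) + 6250*y*log(y + 2) + 539*y*log(y**2 + 4) + 196*y*atan(y/2) + 1024*log(y - 3/2) - 15680*log(y + 1) + 12500*log(y + 2) + 1078*log(y**2 + 4) + 392*atan(y/2) - 3500)/(98000*(y + 2)); value = -2*log(9/2)/25 - 25*log(4)/392 - 11*log(8)/2000 - pi/2000 + atan(7/4)/500 + 3/1232 + 64*log(2)/6125 + 11*log(65/4)/2000 + 2*log(3)/25 + 25*log(11/2)/392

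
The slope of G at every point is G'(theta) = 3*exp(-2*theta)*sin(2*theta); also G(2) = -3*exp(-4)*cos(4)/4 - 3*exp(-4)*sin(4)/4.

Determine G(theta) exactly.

A candidate passes only if d/dtheta[G] lands on the given G'(theta) exactly.
A general antiderivative is -3*exp(-2*theta)*sin(2*theta)/4 - 3*exp(-2*theta)*cos(2*theta)/4 + C.
The condition gives C = -3*exp(-4)*cos(4)/4 - 3*exp(-4)*sin(4)/4 - (-3*exp(-4)*cos(4)/4 - 3*exp(-4)*sin(4)/4) = 0.
So G(theta) = -3*(sin(2*theta) + cos(2*theta))*exp(-2*theta)/4.
Check: d/dtheta[-3*(sin(2*theta) + cos(2*theta))*exp(-2*theta)/4] = 3*exp(-2*theta)*sin(2*theta) = G'(theta).

G(theta) = -3*(sin(2*theta) + cos(2*theta))*exp(-2*theta)/4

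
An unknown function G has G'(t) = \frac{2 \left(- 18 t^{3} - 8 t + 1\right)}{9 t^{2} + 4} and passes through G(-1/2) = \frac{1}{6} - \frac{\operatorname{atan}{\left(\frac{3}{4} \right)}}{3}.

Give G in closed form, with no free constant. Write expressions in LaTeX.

G(t) = - 2 t^{2} + \frac{\operatorname{atan}{\left(\frac{3 t}{2} \right)}}{3} + \frac{2}{3}

Any candidate G(t) must reproduce the stated G'(t) exactly.
A general antiderivative is - 2 t^{2} + \frac{\operatorname{atan}{\left(\frac{3 t}{2} \right)}}{3} + \frac{5}{3} + C.
The condition gives C = \frac{1}{6} - \frac{\operatorname{atan}{\left(\frac{3}{4} \right)}}{3} - (\frac{7}{6} - \frac{\operatorname{atan}{\left(\frac{3}{4} \right)}}{3}) = -1.
So G(t) = - 2 t^{2} + \frac{\operatorname{atan}{\left(\frac{3 t}{2} \right)}}{3} + \frac{2}{3}.
Check: d/dt[- 2 t^{2} + \frac{\operatorname{atan}{\left(\frac{3 t}{2} \right)}}{3} + \frac{2}{3}] = \frac{- 36 t^{3} - 16 t + 2}{9 t^{2} + 4}, which equals G'(t).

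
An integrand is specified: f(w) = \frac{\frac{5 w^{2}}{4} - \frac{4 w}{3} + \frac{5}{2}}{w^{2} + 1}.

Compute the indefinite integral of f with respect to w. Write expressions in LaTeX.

For F(w) to be correct the identity F'(w) - f(w) = 0 must hold.
Check: d/dw[\frac{15 w - 8 \log{\left(w^{2} + 1 \right)} + 15 \operatorname{atan}{\left(w \right)}}{12}] = \frac{15 w^{2} - 16 w + 30}{12 w^{2} + 12}, which equals f(w).

F(w) = \frac{15 w - 8 \log{\left(w^{2} + 1 \right)} + 15 \operatorname{atan}{\left(w \right)}}{12} + C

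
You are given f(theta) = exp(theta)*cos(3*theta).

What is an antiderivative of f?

An antiderivative is F(theta) = (3*sin(3*theta) + cos(3*theta))*exp(theta)/10.

Differentiate the proposed F(theta) back; it has to land on f(theta) exactly.
Check: d/dtheta[(3*sin(3*theta) + cos(3*theta))*exp(theta)/10] = exp(theta)*cos(3*theta) = f(theta).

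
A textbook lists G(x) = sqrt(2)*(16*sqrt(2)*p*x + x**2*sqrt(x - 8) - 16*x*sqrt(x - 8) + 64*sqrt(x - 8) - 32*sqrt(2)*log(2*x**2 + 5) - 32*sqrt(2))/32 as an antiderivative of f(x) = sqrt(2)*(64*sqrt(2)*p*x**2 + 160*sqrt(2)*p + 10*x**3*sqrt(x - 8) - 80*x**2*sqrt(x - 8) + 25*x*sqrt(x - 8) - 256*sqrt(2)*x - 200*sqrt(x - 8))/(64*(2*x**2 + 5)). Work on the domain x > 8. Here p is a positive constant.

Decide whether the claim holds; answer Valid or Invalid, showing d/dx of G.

Valid - differentiating G returns exactly f.

d/dx[G] = (128*p*x**2*sqrt(x - 8) + 320*p*sqrt(x - 8) + 10*sqrt(2)*x**4 - 160*sqrt(2)*x**3 + 665*sqrt(2)*x**2 - 512*x*sqrt(x - 8) - 400*sqrt(2)*x + 1600*sqrt(2))/(128*x**2*sqrt(x - 8) + 320*sqrt(x - 8))
This equals f(x) exactly, so the claim holds.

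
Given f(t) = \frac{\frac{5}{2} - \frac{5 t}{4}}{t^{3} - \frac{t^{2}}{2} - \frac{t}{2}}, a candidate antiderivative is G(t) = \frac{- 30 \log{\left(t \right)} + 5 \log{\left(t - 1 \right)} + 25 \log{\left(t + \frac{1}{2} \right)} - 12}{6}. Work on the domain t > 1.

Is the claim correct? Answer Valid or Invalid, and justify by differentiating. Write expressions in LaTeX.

d/dt[G] = \frac{10 - 5 t}{4 t^{3} - 2 t^{2} - 2 t}
This equals f(t) exactly, so the claim holds.

Valid - the claim checks out under differentiation.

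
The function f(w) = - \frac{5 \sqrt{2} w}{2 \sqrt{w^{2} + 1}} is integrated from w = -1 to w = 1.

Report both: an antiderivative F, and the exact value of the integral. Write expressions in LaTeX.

The substitution u = 2 w^{2} + 2 works: f is exactly (dF/du)*(du/dw) for that inner function.
F(w) = - \frac{5 \sqrt{2} \sqrt{w^{2} + 1}}{2} is an antiderivative of f.
Check: d/dw[- \frac{5 \sqrt{2} \sqrt{w^{2} + 1}}{2}] = - \frac{5 \sqrt{2} w}{2 \sqrt{w^{2} + 1}} = f(w).
F(1) = -5; F(-1) = -5.
Integral = F(1) - F(-1) = 0.

Antiderivative: F(w) = - \frac{5 \sqrt{2} \sqrt{w^{2} + 1}}{2}; value = 0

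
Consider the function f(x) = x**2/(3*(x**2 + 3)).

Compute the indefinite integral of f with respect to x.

A first test for any F(x): its x-derivative must equal f(x) identically.
Check: d/dx[x/3 - sqrt(3)*atan(sqrt(3)*x/3)/3] = x**2/(3*x**2 + 9), which equals f(x).

F(x) = x/3 - sqrt(3)*atan(sqrt(3)*x/3)/3 + C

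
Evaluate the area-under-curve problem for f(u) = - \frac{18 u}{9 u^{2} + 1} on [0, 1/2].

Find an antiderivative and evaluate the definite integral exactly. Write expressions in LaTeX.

The substitution w = 3 u^{2} + \frac{1}{3} works: f is exactly (dF/dw)*(dw/du) for that inner function.
F(u) = - \log{\left(3 u^{2} + \frac{1}{3} \right)} is an antiderivative of f.
Check: d/du[- \log{\left(3 u^{2} + \frac{1}{3} \right)}] = - \frac{18 u}{9 u^{2} + 1} = f(u).
F(1/2) = - \log{\left(\frac{13}{12} \right)}; F(0) = \log{\left(3 \right)}.
Integral = F(1/2) - F(0) = - \log{\left(3 \right)} - \log{\left(\frac{13}{12} \right)}.

Antiderivative: F(u) = - \log{\left(3 u^{2} + \frac{1}{3} \right)}; value = - \log{\left(3 \right)} - \log{\left(\frac{13}{12} \right)}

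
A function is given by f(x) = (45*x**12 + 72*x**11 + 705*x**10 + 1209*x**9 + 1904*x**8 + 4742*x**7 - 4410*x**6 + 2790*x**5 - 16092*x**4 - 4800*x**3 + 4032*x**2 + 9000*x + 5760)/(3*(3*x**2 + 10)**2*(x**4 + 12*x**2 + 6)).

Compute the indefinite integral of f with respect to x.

Recover f(x) by differentiating a candidate F(x); any mismatch rules it out.
Check: d/dx[x**5/3 + 2*x**4/3 - 5*x**3/3 - 5*x**2/2 + 2*x + 2*x/(x**2/2 + 5/3) + 5*log(x**4/3 + 4*x**2 + 2)/2] = (45*x**12 + 72*x**11 + 705*x**10 + 1209*x**9 + 1904*x**8 + 4742*x**7 - 4410*x**6 + 2790*x**5 - 16092*x**4 - 4800*x**3 + 4032*x**2 + 9000*x + 5760)/(27*x**8 + 504*x**6 + 2622*x**4 + 4680*x**2 + 1800), which equals f(x).

F(x) = x**5/3 + 2*x**4/3 - 5*x**3/3 - 5*x**2/2 + 2*x + 2*x/(x**2/2 + 5/3) + 5*log(x**4/3 + 4*x**2 + 2)/2 + C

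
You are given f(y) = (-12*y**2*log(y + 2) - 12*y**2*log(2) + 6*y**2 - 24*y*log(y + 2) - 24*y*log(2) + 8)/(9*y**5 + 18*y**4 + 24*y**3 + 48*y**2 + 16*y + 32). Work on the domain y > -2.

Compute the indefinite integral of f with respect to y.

f has the shape u'v + uv' for u = 1/(3*y**2/2 + 2) and v = log(2*y + 4) — it is the derivative of the product u*v.
Check: d/dy[(2*log(y + 2) + 2*log(2))/(3*y**2 + 4)] = (-12*y**2*log(y + 2) - 12*y**2*log(2) + 6*y**2 - 24*y*log(y + 2) - 24*y*log(2) + 8)/(9*y**5 + 18*y**4 + 24*y**3 + 48*y**2 + 16*y + 32) = f(y).

F(y) = (2*log(y + 2) + 2*log(2))/(3*y**2 + 4) + C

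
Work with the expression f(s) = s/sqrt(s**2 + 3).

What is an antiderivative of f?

The substitution u = s**2 + 3 works: f is exactly (dF/du)*(du/ds) for that inner function.
Check: d/ds[sqrt(s**2 + 3)] = s/sqrt(s**2 + 3) = f(s).

An antiderivative is F(s) = sqrt(s**2 + 3).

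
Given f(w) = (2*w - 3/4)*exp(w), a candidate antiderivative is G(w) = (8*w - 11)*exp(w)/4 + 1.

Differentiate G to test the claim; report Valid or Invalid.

Valid - differentiating G returns exactly f.

d/dw[G] = 2*w*exp(w) - 3*exp(w)/4
This equals f(w) exactly, so the claim holds.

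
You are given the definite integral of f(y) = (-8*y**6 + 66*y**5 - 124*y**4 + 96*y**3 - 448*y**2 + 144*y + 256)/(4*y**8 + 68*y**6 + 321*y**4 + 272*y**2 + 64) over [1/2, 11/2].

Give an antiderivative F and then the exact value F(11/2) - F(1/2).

Antiderivative: F(y) = (-32*y**2 + (8*y - 1)*(y**2 + 8) - 16)/(2*(y**2 + 8)*(2*y**2 + 1)); value = 7600/69003

A candidate is checked by its d/dy: the result must match f(y).
F(y) = (-32*y**2 + (8*y - 1)*(y**2 + 8) - 16)/(2*(y**2 + 8)*(2*y**2 + 1)) is an antiderivative of f.
Check: d/dy[(-32*y**2 + (8*y - 1)*(y**2 + 8) - 16)/(2*(y**2 + 8)*(2*y**2 + 1))] = (-8*y**6 + 66*y**5 - 124*y**4 + 96*y**3 - 448*y**2 + 144*y + 256)/(4*y**8 + 68*y**6 + 321*y**4 + 272*y**2 + 64) = f(y).
F(11/2) = 881/6273; F(1/2) = 1/33.
Integral = F(11/2) - F(1/2) = 7600/69003.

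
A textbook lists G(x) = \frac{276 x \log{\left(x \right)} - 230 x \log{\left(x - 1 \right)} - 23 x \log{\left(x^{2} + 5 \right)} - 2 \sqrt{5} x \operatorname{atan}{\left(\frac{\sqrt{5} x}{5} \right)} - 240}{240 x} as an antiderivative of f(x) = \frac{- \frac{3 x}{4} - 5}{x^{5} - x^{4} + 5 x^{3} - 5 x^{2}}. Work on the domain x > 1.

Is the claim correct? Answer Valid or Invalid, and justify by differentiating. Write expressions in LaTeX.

Valid - the claim checks out under differentiation.

d/dx[G] = \frac{- 3 x - 20}{4 x^{5} - 4 x^{4} + 20 x^{3} - 20 x^{2}}
This equals f(x) exactly, so the claim holds.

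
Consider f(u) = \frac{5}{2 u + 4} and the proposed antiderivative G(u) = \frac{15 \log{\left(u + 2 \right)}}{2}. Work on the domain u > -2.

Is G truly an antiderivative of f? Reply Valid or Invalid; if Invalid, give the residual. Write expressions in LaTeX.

Invalid: d/du[G] - f = \frac{5}{u + 2}, which is not 0.

d/du[G] = \frac{15}{2 u + 4}
d/du[G] - f(u) = \frac{5}{u + 2} != 0.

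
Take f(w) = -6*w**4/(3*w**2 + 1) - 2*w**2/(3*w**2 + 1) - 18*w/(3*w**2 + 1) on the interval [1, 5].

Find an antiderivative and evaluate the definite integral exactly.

Antiderivative: F(w) = -2*w**3/3 - 3*log(4*w**2 + 4/3); value = -248/3 - 3*log(304/3) + 3*log(16/3)

The integrand splits into summands that can be handled one at a time.
F(w) = -2*w**3/3 - 3*log(4*w**2 + 4/3) is an antiderivative of f.
Check: d/dw[-2*w**3/3 - 3*log(4*w**2 + 4/3)] = (-6*w**4 - 2*w**2 - 18*w)/(3*w**2 + 1), which equals f(w).
F(5) = -250/3 - 3*log(304/3); F(1) = -3*log(16/3) - 2/3.
Integral = F(5) - F(1) = -248/3 - 3*log(304/3) + 3*log(16/3).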